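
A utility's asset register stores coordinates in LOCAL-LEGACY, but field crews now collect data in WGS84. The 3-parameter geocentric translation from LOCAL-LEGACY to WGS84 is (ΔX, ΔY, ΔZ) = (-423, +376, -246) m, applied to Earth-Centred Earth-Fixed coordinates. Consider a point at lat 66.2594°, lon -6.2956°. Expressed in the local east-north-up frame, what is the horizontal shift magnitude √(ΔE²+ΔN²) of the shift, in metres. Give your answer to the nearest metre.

460 m

At φ = 66.2594°, λ = -6.2956°: sin φ = 0.915378, cos φ = 0.402597, sin λ = -0.109658, cos λ = 0.993969.
ΔE = −sin λ·ΔX + cos λ·ΔY = −(-0.109658)·(-423) + (0.993969)·(376) = 327.35 m.
ΔN = −sin φ cos λ·ΔX − sin φ sin λ·ΔY + cos φ·ΔZ = −(0.915378)(0.993969)(-423) − (0.915378)(-0.109658)(376) + (0.402597)(-246) = 323.57 m.
Horizontal magnitude = √(ΔE² + ΔN²) = √(327.35² + 323.57²) = 460.28 m.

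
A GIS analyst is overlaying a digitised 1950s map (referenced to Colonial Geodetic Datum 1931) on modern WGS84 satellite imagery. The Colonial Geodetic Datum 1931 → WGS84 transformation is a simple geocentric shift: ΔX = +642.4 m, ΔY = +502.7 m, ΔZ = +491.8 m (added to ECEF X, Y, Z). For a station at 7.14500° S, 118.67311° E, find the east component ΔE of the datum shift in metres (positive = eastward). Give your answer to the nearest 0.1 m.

The local east axis at (φ, λ) is (−sin λ, cos λ, 0), so ΔE = −sin(118.67311°)·642.4 + cos(118.67311°)·502.7 = -804.82 m.

ΔE = -804.8 m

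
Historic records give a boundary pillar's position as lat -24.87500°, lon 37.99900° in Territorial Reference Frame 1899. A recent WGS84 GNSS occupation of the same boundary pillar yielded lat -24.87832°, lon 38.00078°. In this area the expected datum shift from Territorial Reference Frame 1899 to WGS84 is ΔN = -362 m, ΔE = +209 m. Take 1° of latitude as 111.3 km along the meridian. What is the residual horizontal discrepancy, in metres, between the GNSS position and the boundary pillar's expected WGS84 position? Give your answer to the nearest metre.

Observed coordinate differences: Δφ = -0.00332°, Δλ = +0.00178°.
Converting to metres (1° lat = 111300 m, cos φ = 0.907228): observed ΔN = -369.5 m, observed ΔE = 179.7 m.
Subtracting the expected shift leaves a residual of -369.5 − (-362) = -7.5 m north and 179.7 − (209) = -29.3 m east.
Residual distance = √((-7.5)² + (-29.3)²) = 30.2 m.

30 m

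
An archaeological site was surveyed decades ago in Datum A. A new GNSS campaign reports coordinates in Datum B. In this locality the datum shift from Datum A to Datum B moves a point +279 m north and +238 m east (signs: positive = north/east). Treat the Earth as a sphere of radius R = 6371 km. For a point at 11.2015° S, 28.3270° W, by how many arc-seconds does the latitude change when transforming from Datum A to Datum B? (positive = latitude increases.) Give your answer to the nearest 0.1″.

Δφ = 9.0″

On a sphere of radius R, 1 rad of latitude = R, so Δφ = ΔN / R = 279.0 / 6371000 = 4.3792e-05 rad = 9.033″.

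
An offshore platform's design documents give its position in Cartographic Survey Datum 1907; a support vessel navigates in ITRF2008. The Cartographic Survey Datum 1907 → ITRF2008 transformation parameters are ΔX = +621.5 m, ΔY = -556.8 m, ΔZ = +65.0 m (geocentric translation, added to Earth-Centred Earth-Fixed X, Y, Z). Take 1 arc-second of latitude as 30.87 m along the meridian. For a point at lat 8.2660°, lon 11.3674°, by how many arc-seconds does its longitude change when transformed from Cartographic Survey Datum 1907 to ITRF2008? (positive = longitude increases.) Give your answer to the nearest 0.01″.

Δλ = -21.88″

sin φ = 0.143769, cos φ = 0.989611, sin λ = 0.197100, cos λ = 0.980383.
East component: ΔE = −sin λ·ΔX + cos λ·ΔY = −(0.197100)(621.5) + (0.980383)(-556.8) = -668.37 m.
1° of latitude spans 3600 × 30.87 = 111132 m; at latitude φ, 1° of longitude spans that × cos φ = 109977.5 m, so Δλ = -668.37 / 109977.5 × 3600 = -21.879″.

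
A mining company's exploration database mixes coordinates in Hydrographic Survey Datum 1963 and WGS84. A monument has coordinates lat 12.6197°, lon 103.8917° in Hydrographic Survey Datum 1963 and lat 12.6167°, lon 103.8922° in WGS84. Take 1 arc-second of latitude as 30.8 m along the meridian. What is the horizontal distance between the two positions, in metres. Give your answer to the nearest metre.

Δφ = 12.6167° − 12.6197° = -0.0030°; Δλ = 103.8922° − 103.8917° = +0.0005°.
1° of latitude = 3600 × 30.80 = 110880 m.
ΔN = Δφ × 110880 = -332.6 m; ΔE = Δλ × 110880 × cos(12.6197°) = +0.0005 × 110880 × 0.975842 = 54.1 m.
Distance = √(ΔE² + ΔN²) = √(54.1² + (-332.6)²) = 337.0 m.

337 m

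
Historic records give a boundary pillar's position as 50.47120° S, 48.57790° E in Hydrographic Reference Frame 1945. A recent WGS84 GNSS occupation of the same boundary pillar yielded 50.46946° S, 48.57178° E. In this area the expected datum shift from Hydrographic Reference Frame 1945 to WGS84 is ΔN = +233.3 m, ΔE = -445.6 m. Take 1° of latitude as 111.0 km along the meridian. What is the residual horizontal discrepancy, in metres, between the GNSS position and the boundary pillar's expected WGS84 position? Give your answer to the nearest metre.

42 m

Observed coordinate differences: Δφ = +0.00174°, Δλ = -0.00612°.
Converting to metres (1° lat = 111000 m, cos φ = 0.636466): observed ΔN = 193.1 m, observed ΔE = -432.4 m.
Subtracting the expected shift leaves a residual of 193.1 − (233.3) = -40.2 m north and -432.4 − (-445.6) = 13.2 m east.
Residual distance = √((-40.2)² + 13.2²) = 42.3 m.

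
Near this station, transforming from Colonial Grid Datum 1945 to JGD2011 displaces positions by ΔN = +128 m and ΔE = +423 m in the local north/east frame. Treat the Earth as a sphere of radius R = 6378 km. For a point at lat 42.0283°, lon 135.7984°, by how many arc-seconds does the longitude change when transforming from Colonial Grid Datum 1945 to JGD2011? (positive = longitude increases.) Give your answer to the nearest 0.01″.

Δλ = 18.42″

At latitude 42.0283°, cos φ = 0.742814.
One radian of longitude at latitude φ spans R cos φ, so Δλ = ΔE / (R cos φ) = 423.0 / (6378000 × 0.742814) = 8.9284e-05 rad = 18.416″.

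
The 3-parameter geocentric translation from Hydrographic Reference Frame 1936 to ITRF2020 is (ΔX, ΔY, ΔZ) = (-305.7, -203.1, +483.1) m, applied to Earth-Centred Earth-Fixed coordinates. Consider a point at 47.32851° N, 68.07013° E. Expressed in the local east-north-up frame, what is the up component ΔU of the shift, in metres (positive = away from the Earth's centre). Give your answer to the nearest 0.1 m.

At φ = 47.32851°, λ = 68.07013°: sin φ = 0.735252, cos φ = 0.677794, sin λ = 0.927642, cos λ = 0.373471.
ΔU = cos φ cos λ·ΔX + cos φ sin λ·ΔY + sin φ·ΔZ = (0.677794)(0.373471)(-305.7) + (0.677794)(0.927642)(-203.1) + (0.735252)(483.1) = 150.12 m.

ΔU = 150.1 m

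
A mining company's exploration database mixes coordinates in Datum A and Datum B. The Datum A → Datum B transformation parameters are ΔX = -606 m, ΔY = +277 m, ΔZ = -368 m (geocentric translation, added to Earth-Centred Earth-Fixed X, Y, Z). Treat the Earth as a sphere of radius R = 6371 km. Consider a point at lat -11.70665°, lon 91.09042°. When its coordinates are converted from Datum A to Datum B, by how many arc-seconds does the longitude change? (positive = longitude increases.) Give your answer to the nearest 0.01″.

sin φ = -0.202901, cos φ = 0.979199, sin λ = 0.999819, cos λ = -0.019030.
East component: ΔE = −sin λ·ΔX + cos λ·ΔY = −(0.999819)(-606) + (-0.019030)(277) = 600.62 m.
1° of latitude spans πR/180 = 111195 m; at latitude φ, 1° of longitude spans that × cos φ = 108882.0 m, so Δλ = 600.62 / 108882.0 × 3600 = 19.858″.

Δλ = 19.86″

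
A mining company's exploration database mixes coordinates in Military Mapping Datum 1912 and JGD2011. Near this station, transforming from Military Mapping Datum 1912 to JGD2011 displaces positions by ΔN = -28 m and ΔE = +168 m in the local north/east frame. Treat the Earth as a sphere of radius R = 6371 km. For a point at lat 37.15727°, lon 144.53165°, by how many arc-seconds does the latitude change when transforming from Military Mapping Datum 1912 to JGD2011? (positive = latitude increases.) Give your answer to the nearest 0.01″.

Δφ = -0.91″

On a sphere of radius R, 1 rad of latitude = R, so Δφ = ΔN / R = -28.0 / 6371000 = -4.3949e-06 rad = -0.907″.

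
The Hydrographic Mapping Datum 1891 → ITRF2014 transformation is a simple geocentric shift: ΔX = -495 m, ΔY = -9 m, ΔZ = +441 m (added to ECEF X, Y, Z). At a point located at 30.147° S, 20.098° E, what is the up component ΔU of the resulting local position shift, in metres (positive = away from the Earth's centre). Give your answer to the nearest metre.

The local up (radial) axis is (cos φ cos λ, cos φ sin λ, sin φ), giving ΔU = -401.981 − 2.674 − 221.479 = -626.13 m.

ΔU = -626 m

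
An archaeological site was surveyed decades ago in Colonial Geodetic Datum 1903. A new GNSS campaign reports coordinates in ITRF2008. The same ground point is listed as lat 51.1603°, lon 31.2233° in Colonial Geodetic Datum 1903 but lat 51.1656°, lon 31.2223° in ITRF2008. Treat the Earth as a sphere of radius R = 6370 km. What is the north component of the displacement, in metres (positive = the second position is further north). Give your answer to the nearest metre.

ΔN = 589 m

Δφ = 51.1656° − 51.1603° = +0.0053°; Δλ = 31.2223° − 31.2233° = -0.0010°.
1° along a meridian = πR/180 = 111177 m.
ΔN = Δφ × 111177 = 589.2 m; ΔE = Δλ × 111177 × cos(51.1603°) = -0.0010 × 111177 × 0.627144 = -69.7 m.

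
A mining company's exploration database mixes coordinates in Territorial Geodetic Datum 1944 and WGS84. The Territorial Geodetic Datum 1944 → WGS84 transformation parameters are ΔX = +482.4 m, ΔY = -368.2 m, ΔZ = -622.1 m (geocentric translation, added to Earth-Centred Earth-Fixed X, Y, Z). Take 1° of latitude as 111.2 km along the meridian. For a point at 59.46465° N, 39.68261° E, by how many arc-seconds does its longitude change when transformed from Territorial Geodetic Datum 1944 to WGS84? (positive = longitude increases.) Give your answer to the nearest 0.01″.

Δλ = -37.68″

sin φ = 0.861316, cos φ = 0.508070, sin λ = 0.638534, cos λ = 0.769593.
East component: ΔE = −sin λ·ΔX + cos λ·ΔY = −(0.638534)(482.4) + (0.769593)(-368.2) = -591.39 m.
1° of latitude spans 111200 m; at latitude φ, 1° of longitude spans that × cos φ = 56497.4 m, so Δλ = -591.39 / 56497.4 × 3600 = -37.683″.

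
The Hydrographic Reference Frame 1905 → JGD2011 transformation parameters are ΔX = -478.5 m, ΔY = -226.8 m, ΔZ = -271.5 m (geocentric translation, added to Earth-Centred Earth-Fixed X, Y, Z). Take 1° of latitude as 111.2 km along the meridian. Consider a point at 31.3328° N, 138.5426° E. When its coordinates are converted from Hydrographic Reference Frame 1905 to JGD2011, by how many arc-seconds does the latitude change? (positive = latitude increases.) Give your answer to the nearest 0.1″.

sin φ = 0.520008, cos φ = 0.854161, sin λ = 0.662063, cos λ = -0.749448.
North component: ΔN = −sin φ cos λ·ΔX − sin φ sin λ·ΔY + cos φ·ΔZ = −(0.520008)(-0.749448)(-478.5) − (0.520008)(0.662063)(-226.8) + (0.854161)(-271.5) = -340.30 m.
1° of latitude spans 111200 m, so Δφ = -340.30 / 111200 × 3600 = -11.017″.

Δφ = -11.0″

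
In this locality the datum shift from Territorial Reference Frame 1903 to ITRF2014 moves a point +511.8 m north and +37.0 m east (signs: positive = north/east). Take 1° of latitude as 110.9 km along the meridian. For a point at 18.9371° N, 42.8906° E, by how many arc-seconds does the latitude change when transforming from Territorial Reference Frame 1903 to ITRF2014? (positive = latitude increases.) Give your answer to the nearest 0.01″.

1° of latitude = 110.9 km, so Δφ = 511.8 / 110900 = 0.0046150° = 16.614″.

Δφ = 16.61″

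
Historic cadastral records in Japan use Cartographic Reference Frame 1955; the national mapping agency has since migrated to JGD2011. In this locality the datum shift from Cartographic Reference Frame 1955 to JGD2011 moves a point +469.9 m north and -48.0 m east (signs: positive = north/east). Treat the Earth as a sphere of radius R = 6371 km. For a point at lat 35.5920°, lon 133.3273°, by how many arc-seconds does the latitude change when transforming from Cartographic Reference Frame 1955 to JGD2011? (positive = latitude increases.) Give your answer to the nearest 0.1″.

Δφ = 15.2″

On a sphere of radius R, 1 rad of latitude = R, so Δφ = ΔN / R = 469.9 / 6371000 = 7.3756e-05 rad = 15.213″.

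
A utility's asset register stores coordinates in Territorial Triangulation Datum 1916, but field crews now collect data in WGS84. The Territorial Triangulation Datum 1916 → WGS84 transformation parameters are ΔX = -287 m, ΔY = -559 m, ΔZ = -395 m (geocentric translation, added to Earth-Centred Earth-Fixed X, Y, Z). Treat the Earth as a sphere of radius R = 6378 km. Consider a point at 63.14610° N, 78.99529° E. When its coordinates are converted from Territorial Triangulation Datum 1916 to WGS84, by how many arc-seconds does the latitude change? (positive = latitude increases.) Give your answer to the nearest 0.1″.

sin φ = 0.892161, cos φ = 0.451717, sin λ = 0.981611, cos λ = 0.190890.
North component: ΔN = −sin φ cos λ·ΔX − sin φ sin λ·ΔY + cos φ·ΔZ = −(0.892161)(0.190890)(-287) − (0.892161)(0.981611)(-559) + (0.451717)(-395) = 360.00 m.
1° of latitude spans πR/180 = 111317 m, so Δφ = 360.00 / 111317 × 3600 = 11.642″.

Δφ = 11.6″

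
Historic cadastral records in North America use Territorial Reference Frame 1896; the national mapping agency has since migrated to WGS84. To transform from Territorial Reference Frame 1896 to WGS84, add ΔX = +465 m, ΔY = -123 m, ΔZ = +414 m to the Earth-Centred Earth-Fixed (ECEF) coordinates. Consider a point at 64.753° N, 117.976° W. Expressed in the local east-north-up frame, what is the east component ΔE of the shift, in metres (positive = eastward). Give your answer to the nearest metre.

The local east axis at (φ, λ) is (−sin λ, cos λ, 0), so ΔE = −sin(-117.976°)·465 + cos(-117.976°)·(-123) = 468.36 m.

ΔE = 468 m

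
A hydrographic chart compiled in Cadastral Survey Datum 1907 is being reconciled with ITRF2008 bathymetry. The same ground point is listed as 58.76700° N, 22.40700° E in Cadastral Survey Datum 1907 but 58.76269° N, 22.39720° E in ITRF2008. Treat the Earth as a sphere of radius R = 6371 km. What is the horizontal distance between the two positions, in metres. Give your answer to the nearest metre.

Δφ = 58.76269° − 58.76700° = -0.00431°; Δλ = 22.39720° − 22.40700° = -0.00980°.
1° along a meridian = πR/180 = 111195 m.
ΔN = Δφ × 111195 = -479.3 m; ΔE = Δλ × 111195 × cos(58.76700°) = -0.00980 × 111195 × 0.518520 = -565.0 m.
Distance = √(ΔE² + ΔN²) = √((-565.0)² + (-479.3)²) = 740.9 m.

741 m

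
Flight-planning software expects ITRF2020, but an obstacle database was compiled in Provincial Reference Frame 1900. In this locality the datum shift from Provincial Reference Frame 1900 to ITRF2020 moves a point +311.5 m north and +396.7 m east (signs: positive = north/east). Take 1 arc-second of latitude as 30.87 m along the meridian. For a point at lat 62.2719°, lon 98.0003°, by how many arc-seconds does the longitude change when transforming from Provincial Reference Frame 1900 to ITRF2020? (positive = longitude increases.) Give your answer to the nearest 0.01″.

Δλ = 27.62″

At latitude 62.2719°, cos φ = 0.465276.
1″ of longitude at this latitude = 30.87 × cos φ = 14.3631 m, so Δλ = 396.7 / 14.3631 = 27.619″.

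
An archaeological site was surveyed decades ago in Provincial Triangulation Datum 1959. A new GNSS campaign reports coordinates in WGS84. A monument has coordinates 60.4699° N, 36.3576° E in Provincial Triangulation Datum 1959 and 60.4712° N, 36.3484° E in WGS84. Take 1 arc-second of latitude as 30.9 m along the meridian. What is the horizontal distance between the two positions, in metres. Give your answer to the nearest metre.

Δφ = 60.4712° − 60.4699° = +0.0013°; Δλ = 36.3484° − 36.3576° = -0.0092°.
1° of latitude = 3600 × 30.90 = 111240 m.
ΔN = Δφ × 111240 = 144.6 m; ΔE = Δλ × 111240 × cos(60.4699°) = -0.0092 × 111240 × 0.492881 = -504.4 m.
Distance = √(ΔE² + ΔN²) = √((-504.4)² + 144.6²) = 524.7 m.

525 m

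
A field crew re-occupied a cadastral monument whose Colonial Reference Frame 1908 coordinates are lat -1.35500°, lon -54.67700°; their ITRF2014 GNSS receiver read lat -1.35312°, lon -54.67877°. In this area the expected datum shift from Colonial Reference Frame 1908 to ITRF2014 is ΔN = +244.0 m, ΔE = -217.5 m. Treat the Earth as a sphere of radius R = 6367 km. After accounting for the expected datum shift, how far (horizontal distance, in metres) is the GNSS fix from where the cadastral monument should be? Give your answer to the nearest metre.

Observed coordinate differences: Δφ = +0.00188°, Δλ = -0.00177°.
Converting to metres (1° lat = 111125 m, cos φ = 0.999720): observed ΔN = 208.9 m, observed ΔE = -196.6 m.
Subtracting the expected shift leaves a residual of 208.9 − (244.0) = -35.1 m north and -196.6 − (-217.5) = 20.9 m east.
Residual distance = √((-35.1)² + 20.9²) = 40.8 m.

41 m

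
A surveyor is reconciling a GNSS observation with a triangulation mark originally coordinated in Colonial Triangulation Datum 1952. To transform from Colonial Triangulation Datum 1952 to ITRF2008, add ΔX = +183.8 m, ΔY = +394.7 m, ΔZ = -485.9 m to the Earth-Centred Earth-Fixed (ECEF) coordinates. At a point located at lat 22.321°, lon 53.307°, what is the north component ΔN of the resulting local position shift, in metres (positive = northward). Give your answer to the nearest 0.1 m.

ΔN = -611.4 m

At φ = 22.321°, λ = 53.307°: sin φ = 0.379795, cos φ = 0.925071, sin λ = 0.801849, cos λ = 0.597527.
ΔN = −sin φ cos λ·ΔX − sin φ sin λ·ΔY + cos φ·ΔZ = −(0.379795)(0.597527)(183.8) − (0.379795)(0.801849)(394.7) + (0.925071)(-485.9) = -611.40 m.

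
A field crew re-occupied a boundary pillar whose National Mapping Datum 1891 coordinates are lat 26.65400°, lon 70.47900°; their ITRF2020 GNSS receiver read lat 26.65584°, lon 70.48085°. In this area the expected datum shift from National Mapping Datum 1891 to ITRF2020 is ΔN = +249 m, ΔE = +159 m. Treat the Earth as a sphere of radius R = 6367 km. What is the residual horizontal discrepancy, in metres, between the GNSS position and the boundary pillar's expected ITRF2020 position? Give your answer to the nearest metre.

Observed coordinate differences: Δφ = +0.00184°, Δλ = +0.00185°.
Converting to metres (1° lat = 111125 m, cos φ = 0.893732): observed ΔN = 204.5 m, observed ΔE = 183.7 m.
Subtracting the expected shift leaves a residual of 204.5 − (249) = -44.5 m north and 183.7 − (159) = 24.7 m east.
Residual distance = √((-44.5)² + 24.7²) = 50.9 m.

51 m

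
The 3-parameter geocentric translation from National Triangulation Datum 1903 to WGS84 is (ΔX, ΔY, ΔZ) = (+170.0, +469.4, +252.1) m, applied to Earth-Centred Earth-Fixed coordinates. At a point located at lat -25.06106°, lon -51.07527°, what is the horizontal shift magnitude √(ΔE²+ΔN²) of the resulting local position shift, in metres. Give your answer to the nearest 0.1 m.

443.4 m

The local east axis at (φ, λ) is (−sin λ, cos λ, 0), so ΔE = −sin(-51.07527°)·170.0 + cos(-51.07527°)·469.4 = 427.18 m.
The local north axis is (−sin φ cos λ, −sin φ sin λ, cos φ), giving ΔN = 45.243 − 154.684 + 228.367 = 118.93 m.
Horizontal magnitude = √(ΔE² + ΔN²) = √(427.18² + 118.93²) = 443.42 m.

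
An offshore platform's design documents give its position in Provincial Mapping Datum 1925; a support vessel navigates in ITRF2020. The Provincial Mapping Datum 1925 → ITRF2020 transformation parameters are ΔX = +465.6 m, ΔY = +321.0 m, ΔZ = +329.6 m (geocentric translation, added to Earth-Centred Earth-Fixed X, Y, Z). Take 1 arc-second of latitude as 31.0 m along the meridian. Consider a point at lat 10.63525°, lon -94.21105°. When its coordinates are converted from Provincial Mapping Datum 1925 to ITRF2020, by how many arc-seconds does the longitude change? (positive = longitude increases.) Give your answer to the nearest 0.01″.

Δλ = 14.47″

sin φ = 0.184556, cos φ = 0.982822, sin λ = -0.997300, cos λ = -0.073431.
East component: ΔE = −sin λ·ΔX + cos λ·ΔY = −(-0.997300)(465.6) + (-0.073431)(321.0) = 440.77 m.
1° of latitude spans 3600 × 31.00 = 111600 m; at latitude φ, 1° of longitude spans that × cos φ = 109682.9 m, so Δλ = 440.77 / 109682.9 × 3600 = 14.467″.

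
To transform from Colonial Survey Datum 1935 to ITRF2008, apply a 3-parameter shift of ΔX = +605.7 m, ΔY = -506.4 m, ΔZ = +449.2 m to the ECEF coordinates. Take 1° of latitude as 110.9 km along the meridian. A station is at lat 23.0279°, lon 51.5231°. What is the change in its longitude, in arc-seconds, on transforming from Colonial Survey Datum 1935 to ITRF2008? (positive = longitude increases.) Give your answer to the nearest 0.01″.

Δλ = -27.84″

sin φ = 0.391179, cos φ = 0.920314, sin λ = 0.782859, cos λ = 0.622199.
East component: ΔE = −sin λ·ΔX + cos λ·ΔY = −(0.782859)(605.7) + (0.622199)(-506.4) = -789.26 m.
1° of latitude spans 110900 m; at latitude φ, 1° of longitude spans that × cos φ = 102062.9 m, so Δλ = -789.26 / 102062.9 × 3600 = -27.839″.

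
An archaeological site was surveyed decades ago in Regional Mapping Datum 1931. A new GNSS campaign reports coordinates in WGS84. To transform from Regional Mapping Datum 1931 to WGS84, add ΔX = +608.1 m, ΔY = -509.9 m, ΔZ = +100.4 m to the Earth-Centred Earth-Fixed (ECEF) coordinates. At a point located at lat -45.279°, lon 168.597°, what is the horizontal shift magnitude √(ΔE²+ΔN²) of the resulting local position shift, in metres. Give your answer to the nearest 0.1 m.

The local east axis at (φ, λ) is (−sin λ, cos λ, 0), so ΔE = −sin(168.597°)·608.1 + cos(168.597°)·(-509.9) = 379.61 m.
The local north axis is (−sin φ cos λ, −sin φ sin λ, cos φ), giving ΔN = -423.551 − 71.631 + 70.647 = -424.54 m.
Horizontal magnitude = √(ΔE² + ΔN²) = √(379.61² + (-424.54)²) = 569.50 m.

569.5 m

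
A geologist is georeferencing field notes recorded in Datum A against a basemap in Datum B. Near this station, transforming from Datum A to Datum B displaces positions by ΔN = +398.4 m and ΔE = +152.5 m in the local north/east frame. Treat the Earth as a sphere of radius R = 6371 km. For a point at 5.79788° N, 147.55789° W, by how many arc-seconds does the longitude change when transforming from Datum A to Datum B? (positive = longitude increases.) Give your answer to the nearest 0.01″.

At latitude 5.79788°, cos φ = 0.994884.
One radian of longitude at latitude φ spans R cos φ, so Δλ = ΔE / (R cos φ) = 152.5 / (6371000 × 0.994884) = 2.4060e-05 rad = 4.963″.

Δλ = 4.96″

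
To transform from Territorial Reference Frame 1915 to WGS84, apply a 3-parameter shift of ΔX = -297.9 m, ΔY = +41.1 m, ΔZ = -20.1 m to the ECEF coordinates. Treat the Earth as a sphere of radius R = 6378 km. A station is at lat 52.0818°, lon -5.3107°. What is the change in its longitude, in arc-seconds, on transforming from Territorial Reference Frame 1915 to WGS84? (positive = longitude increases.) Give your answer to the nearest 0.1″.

Δλ = 0.7″

sin φ = 0.788889, cos φ = 0.614536, sin λ = -0.092557, cos λ = 0.995707.
East component: ΔE = −sin λ·ΔX + cos λ·ΔY = −(-0.092557)(-297.9) + (0.995707)(41.1) = 13.35 m.
1° of latitude spans πR/180 = 111317 m; at latitude φ, 1° of longitude spans that × cos φ = 68408.3 m, so Δλ = 13.35 / 68408.3 × 3600 = 0.703″.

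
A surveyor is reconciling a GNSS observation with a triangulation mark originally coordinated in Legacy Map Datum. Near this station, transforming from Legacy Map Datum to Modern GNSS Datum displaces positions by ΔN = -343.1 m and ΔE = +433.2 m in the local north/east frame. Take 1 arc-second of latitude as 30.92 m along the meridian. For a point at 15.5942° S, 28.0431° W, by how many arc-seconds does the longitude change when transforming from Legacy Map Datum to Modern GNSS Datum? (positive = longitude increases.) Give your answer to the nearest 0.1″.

Δλ = 14.5″

At latitude -15.5942°, cos φ = 0.963190.
1″ of longitude at this latitude = 30.92 × cos φ = 29.7818 m, so Δλ = 433.2 / 29.7818 = 14.546″.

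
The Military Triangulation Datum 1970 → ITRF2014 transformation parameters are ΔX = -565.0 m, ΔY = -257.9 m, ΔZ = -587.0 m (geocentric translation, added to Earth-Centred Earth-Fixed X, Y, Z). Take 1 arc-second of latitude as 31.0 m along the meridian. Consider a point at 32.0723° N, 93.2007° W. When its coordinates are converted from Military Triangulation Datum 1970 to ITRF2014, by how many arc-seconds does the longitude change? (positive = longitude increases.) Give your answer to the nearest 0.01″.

sin φ = 0.530989, cos φ = 0.847379, sin λ = -0.998440, cos λ = -0.055834.
East component: ΔE = −sin λ·ΔX + cos λ·ΔY = −(-0.998440)(-565.0) + (-0.055834)(-257.9) = -549.72 m.
1° of latitude spans 3600 × 31.00 = 111600 m; at latitude φ, 1° of longitude spans that × cos φ = 94567.5 m, so Δλ = -549.72 / 94567.5 × 3600 = -20.927″.

Δλ = -20.93″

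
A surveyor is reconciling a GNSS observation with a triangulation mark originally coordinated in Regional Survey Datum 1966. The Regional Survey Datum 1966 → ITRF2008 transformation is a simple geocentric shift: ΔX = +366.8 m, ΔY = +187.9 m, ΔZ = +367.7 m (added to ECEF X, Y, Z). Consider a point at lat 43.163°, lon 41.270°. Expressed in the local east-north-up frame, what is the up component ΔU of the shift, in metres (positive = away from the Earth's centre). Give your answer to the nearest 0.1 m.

At φ = 43.163°, λ = 41.270°: sin φ = 0.684076, cos φ = 0.729411, sin λ = 0.659608, cos λ = 0.751610.
ΔU = cos φ cos λ·ΔX + cos φ sin λ·ΔY + sin φ·ΔZ = (0.729411)(0.751610)(366.8) + (0.729411)(0.659608)(187.9) + (0.684076)(367.7) = 543.03 m.

ΔU = 543.0 m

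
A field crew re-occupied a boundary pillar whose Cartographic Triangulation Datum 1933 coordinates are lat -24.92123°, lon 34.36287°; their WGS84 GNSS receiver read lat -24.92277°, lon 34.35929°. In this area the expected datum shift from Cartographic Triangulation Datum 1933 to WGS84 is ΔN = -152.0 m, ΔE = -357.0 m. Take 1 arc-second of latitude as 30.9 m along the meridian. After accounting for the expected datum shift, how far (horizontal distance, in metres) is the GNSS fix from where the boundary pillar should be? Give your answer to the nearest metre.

20 m

Observed coordinate differences: Δφ = -0.00154°, Δλ = -0.00358°.
Converting to metres (1° lat = 111240 m, cos φ = 0.906888): observed ΔN = -171.3 m, observed ΔE = -361.2 m.
Subtracting the expected shift leaves a residual of -171.3 − (-152.0) = -19.3 m north and -361.2 − (-357.0) = -4.2 m east.
Residual distance = √((-19.3)² + (-4.2)²) = 19.8 m.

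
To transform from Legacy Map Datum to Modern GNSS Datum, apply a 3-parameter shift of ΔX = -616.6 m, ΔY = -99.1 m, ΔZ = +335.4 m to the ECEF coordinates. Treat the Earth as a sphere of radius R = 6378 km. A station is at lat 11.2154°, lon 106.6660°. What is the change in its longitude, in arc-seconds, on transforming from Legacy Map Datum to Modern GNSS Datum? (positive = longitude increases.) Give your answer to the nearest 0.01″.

sin φ = 0.194498, cos φ = 0.980903, sin λ = 0.957993, cos λ = -0.286792.
East component: ΔE = −sin λ·ΔX + cos λ·ΔY = −(0.957993)(-616.6) + (-0.286792)(-99.1) = 619.12 m.
1° of latitude spans πR/180 = 111317 m; at latitude φ, 1° of longitude spans that × cos φ = 109191.3 m, so Δλ = 619.12 / 109191.3 × 3600 = 20.412″.

Δλ = 20.41″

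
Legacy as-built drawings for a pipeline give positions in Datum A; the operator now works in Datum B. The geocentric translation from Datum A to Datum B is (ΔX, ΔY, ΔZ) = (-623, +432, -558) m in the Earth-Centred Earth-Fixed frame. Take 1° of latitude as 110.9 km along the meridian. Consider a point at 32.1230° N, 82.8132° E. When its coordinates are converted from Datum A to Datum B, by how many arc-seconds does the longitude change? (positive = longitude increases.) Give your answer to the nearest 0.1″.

Δλ = 25.8″

sin φ = 0.531739, cos φ = 0.846909, sin λ = 0.992144, cos λ = 0.125105.
East component: ΔE = −sin λ·ΔX + cos λ·ΔY = −(0.992144)(-623) + (0.125105)(432) = 672.15 m.
1° of latitude spans 110900 m; at latitude φ, 1° of longitude spans that × cos φ = 93922.2 m, so Δλ = 672.15 / 93922.2 × 3600 = 25.763″.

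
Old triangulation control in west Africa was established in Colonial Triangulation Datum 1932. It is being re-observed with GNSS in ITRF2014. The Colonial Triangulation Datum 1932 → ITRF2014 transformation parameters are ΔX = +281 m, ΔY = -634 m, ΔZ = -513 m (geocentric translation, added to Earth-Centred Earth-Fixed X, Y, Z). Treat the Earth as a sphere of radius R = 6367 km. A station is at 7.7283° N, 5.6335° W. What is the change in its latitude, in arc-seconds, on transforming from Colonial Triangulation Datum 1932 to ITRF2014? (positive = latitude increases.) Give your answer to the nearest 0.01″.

Δφ = -17.96″

sin φ = 0.134476, cos φ = 0.990917, sin λ = -0.098165, cos λ = 0.995170.
North component: ΔN = −sin φ cos λ·ΔX − sin φ sin λ·ΔY + cos φ·ΔZ = −(0.134476)(0.995170)(281) − (0.134476)(-0.098165)(-634) + (0.990917)(-513) = -554.31 m.
1° of latitude spans πR/180 = 111125 m, so Δφ = -554.31 / 111125 × 3600 = -17.958″.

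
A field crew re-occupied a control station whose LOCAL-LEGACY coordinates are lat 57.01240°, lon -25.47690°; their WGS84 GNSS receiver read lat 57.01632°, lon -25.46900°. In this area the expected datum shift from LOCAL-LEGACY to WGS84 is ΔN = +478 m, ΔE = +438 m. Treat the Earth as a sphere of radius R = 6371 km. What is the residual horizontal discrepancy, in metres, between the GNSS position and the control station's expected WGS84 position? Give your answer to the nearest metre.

Observed coordinate differences: Δφ = +0.00392°, Δλ = +0.00790°.
Converting to metres (1° lat = 111195 m, cos φ = 0.544458): observed ΔN = 435.9 m, observed ΔE = 478.3 m.
Subtracting the expected shift leaves a residual of 435.9 − (478) = -42.1 m north and 478.3 − (438) = 40.3 m east.
Residual distance = √((-42.1)² + 40.3²) = 58.3 m.

58 m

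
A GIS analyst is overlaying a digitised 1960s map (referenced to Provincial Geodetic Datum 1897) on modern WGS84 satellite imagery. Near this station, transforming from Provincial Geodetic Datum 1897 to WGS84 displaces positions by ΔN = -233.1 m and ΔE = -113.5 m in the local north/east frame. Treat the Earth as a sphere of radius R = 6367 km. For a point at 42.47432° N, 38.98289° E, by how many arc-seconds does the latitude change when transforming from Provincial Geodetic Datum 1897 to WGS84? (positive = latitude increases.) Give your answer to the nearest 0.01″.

On a sphere of radius R, 1 rad of latitude = R, so Δφ = ΔN / R = -233.1 / 6367000 = -3.6611e-05 rad = -7.551″.

Δφ = -7.55″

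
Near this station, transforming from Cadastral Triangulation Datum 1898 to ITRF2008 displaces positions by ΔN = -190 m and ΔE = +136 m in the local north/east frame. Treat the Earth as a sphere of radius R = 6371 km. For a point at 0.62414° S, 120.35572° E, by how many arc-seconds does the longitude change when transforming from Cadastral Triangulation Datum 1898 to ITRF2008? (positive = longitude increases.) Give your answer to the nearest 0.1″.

At latitude -0.62414°, cos φ = 0.999941.
One radian of longitude at latitude φ spans R cos φ, so Δλ = ΔE / (R cos φ) = 136.0 / (6371000 × 0.999941) = 2.1348e-05 rad = 4.403″.

Δλ = 4.4″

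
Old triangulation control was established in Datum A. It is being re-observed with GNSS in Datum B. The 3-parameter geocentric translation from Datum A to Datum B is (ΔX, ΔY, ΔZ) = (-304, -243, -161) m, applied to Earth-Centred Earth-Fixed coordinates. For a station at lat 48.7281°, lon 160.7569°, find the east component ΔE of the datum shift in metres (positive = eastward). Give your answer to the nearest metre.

At φ = 48.7281°, λ = 160.7569°: sin φ = 0.751588, cos φ = 0.659633, sin λ = 0.329577, cos λ = -0.944129.
ΔE = −sin λ·ΔX + cos λ·ΔY = −(0.329577)·(-304) + (-0.944129)·(-243) = 329.61 m.

ΔE = 330 m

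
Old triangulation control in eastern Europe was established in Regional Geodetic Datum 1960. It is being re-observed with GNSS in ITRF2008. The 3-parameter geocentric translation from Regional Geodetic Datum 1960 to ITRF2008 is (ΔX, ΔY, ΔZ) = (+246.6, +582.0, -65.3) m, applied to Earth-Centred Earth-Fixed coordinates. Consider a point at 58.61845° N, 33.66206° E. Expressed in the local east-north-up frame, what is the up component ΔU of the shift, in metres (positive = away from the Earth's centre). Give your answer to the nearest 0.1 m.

ΔU = 219.1 m

The local up (radial) axis is (cos φ cos λ, cos φ sin λ, sin φ), giving ΔU = 106.881 + 167.988 − 55.748 = 219.12 m.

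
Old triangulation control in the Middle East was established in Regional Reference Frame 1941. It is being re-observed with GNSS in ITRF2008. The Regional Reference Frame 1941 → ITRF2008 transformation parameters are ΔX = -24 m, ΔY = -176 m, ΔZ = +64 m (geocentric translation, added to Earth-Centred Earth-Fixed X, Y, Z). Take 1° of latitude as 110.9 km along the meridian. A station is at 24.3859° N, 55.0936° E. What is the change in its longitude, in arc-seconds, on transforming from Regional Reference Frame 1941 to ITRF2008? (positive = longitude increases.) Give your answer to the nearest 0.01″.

sin φ = 0.412880, cos φ = 0.910785, sin λ = 0.820088, cos λ = 0.572237.
East component: ΔE = −sin λ·ΔX + cos λ·ΔY = −(0.820088)(-24) + (0.572237)(-176) = -81.03 m.
1° of latitude spans 110900 m; at latitude φ, 1° of longitude spans that × cos φ = 101006.1 m, so Δλ = -81.03 / 101006.1 × 3600 = -2.888″.

Δλ = -2.89″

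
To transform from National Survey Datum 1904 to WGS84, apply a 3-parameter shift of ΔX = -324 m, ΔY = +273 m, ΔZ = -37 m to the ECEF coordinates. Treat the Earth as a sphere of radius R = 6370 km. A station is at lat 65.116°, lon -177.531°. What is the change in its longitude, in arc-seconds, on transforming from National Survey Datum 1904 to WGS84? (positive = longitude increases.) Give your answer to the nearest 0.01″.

sin φ = 0.907162, cos φ = 0.420783, sin λ = -0.043079, cos λ = -0.999072.
East component: ΔE = −sin λ·ΔX + cos λ·ΔY = −(-0.043079)(-324) + (-0.999072)(273) = -286.70 m.
1° of latitude spans πR/180 = 111177 m; at latitude φ, 1° of longitude spans that × cos φ = 46781.5 m, so Δλ = -286.70 / 46781.5 × 3600 = -22.063″.

Δλ = -22.06″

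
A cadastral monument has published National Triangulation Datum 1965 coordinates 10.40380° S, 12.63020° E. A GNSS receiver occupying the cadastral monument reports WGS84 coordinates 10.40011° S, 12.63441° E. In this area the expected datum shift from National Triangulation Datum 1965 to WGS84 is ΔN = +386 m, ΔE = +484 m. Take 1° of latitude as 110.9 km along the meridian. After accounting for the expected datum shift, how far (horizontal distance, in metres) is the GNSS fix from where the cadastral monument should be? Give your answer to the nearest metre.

34 m

Observed coordinate differences: Δφ = +0.00369°, Δλ = +0.00421°.
Converting to metres (1° lat = 110900 m, cos φ = 0.983559): observed ΔN = 409.2 m, observed ΔE = 459.2 m.
Subtracting the expected shift leaves a residual of 409.2 − (386) = 23.2 m north and 459.2 − (484) = -24.8 m east.
Residual distance = √(23.2² + (-24.8)²) = 34.0 m.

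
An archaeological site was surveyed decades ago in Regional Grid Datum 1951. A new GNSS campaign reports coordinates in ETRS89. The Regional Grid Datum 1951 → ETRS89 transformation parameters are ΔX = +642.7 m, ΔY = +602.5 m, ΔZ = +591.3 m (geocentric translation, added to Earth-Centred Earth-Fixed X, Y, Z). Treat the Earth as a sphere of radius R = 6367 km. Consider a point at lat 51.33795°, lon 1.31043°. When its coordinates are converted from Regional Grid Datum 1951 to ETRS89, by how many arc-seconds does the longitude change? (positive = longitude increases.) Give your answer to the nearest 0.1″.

sin φ = 0.780844, cos φ = 0.624726, sin λ = 0.022869, cos λ = 0.999738.
East component: ΔE = −sin λ·ΔX + cos λ·ΔY = −(0.022869)(642.7) + (0.999738)(602.5) = 587.64 m.
1° of latitude spans πR/180 = 111125 m; at latitude φ, 1° of longitude spans that × cos φ = 69422.7 m, so Δλ = 587.64 / 69422.7 × 3600 = 30.473″.

Δλ = 30.5″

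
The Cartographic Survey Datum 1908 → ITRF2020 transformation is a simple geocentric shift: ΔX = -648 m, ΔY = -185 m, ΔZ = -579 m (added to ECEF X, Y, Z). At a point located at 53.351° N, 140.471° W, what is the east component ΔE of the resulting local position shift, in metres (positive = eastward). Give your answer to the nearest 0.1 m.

ΔE = -269.7 m

The local east axis at (φ, λ) is (−sin λ, cos λ, 0), so ΔE = −sin(-140.471°)·(-648) + cos(-140.471°)·(-185) = -269.74 m.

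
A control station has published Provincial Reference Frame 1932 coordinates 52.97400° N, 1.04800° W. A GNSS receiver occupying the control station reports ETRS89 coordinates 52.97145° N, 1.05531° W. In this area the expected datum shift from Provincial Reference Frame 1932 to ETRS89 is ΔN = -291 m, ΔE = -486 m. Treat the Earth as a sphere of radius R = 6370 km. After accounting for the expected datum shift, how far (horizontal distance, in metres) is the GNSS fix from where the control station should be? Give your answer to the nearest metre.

Observed coordinate differences: Δφ = -0.00255°, Δλ = -0.00731°.
Converting to metres (1° lat = 111177 m, cos φ = 0.602177): observed ΔN = -283.5 m, observed ΔE = -489.4 m.
Subtracting the expected shift leaves a residual of -283.5 − (-291) = 7.5 m north and -489.4 − (-486) = -3.4 m east.
Residual distance = √(7.5² + (-3.4)²) = 8.2 m.

8 m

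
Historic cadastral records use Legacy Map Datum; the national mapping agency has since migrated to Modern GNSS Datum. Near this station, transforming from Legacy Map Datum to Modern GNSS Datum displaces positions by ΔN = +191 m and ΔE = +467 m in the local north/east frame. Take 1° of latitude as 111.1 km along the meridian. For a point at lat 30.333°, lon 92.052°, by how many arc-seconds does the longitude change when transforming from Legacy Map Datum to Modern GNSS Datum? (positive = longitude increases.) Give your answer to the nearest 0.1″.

Δλ = 17.5″

At latitude 30.333°, cos φ = 0.863105.
1° of longitude at this latitude = 111.1 × cos φ = 95.89 km, so Δλ = 467.0 / 95890.9 = 0.0048701° = 17.532″.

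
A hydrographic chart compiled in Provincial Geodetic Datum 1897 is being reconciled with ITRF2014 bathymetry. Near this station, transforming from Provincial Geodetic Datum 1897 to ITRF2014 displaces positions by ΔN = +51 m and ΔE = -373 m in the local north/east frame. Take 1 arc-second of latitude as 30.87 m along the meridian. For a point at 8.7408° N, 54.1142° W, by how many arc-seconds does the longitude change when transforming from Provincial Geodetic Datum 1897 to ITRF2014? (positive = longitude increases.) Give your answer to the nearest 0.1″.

Δλ = -12.2″

At latitude 8.7408°, cos φ = 0.988386.
1″ of longitude at this latitude = 30.87 × cos φ = 30.5115 m, so Δλ = -373.0 / 30.5115 = -12.225″.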